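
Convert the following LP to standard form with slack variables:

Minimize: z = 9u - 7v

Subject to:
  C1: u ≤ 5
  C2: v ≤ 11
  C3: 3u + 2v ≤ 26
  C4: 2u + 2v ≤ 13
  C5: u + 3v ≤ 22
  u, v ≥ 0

min z = 9u - 7v

s.t.
  u + s1 = 5
  v + s2 = 11
  3u + 2v + s3 = 26
  2u + 2v + s4 = 13
  u + 3v + s5 = 22
  u, v, s1, s2, s3, s4, s5 ≥ 0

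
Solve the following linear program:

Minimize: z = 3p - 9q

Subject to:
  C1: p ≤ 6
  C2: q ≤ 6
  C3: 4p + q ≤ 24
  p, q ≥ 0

Evaluate the objective at each vertex of the feasible region:
  z(0, 0) = 0
  z(6, 0) = 18
  z(4.5, 6) = -40.5
  z(0, 6) = -54  ←
The minimum is at p = 0, q = 6.

p = 0, q = 6, z = -54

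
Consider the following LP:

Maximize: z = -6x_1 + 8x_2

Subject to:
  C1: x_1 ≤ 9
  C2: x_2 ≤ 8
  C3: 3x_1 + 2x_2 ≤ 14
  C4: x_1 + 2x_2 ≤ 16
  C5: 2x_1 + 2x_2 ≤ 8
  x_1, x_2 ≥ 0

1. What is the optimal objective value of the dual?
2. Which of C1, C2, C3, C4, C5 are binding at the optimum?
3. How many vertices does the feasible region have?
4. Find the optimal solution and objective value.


1. 32
2. C5
3. 3
4. x_1 = 0, x_2 = 4, z = 32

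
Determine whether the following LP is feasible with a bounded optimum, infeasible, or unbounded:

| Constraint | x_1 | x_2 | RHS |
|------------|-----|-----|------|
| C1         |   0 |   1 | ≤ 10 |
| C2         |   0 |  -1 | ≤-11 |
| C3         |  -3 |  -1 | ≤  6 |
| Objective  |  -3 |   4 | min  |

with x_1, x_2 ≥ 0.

Infeasible (no feasible solution exists)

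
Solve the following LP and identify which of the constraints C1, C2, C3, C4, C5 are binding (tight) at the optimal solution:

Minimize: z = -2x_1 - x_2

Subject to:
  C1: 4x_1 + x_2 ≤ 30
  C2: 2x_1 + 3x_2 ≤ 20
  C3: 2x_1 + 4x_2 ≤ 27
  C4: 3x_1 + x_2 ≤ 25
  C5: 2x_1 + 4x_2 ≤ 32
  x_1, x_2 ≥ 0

At x_1 = 7, x_2 = 2, compute slack b - a·x for each constraint:
  C1: 30 − 30 = 0  (binding)
  C2: 20 − 20 = 0  (binding)
  C3: 27 − 22 = 5  (slack)
  C4: 25 − 23 = 2  (slack)
  C5: 32 − 22 = 10  (slack)

Optimal: x_1 = 7, x_2 = 2
Binding: C1, C2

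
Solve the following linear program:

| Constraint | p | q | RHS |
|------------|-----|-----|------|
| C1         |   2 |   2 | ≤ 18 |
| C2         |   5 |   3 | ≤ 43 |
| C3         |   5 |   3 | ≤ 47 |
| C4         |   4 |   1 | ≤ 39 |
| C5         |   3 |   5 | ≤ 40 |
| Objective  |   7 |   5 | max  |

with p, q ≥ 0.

Evaluate the objective at each vertex of the feasible region:
  z(0, 0) = 0
  z(8.6, 0) = 60.2
  z(8, 1) = 61  ←
  z(2.5, 6.5) = 50
  z(0, 8) = 40
The maximum is at p = 8, q = 1.

p = 8, q = 1, z = 61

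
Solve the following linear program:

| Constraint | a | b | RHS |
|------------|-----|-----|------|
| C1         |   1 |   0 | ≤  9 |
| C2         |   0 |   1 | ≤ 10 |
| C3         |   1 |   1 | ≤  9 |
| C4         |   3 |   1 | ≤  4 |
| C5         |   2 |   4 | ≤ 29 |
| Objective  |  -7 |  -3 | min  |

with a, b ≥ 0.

Evaluate the objective at each vertex of the feasible region:
  z(0, 0) = 0
  z(1.333, 0) = -9.333
  z(0, 4) = -12  ←
The minimum is at a = 0, b = 4.

a = 0, b = 4, z = -12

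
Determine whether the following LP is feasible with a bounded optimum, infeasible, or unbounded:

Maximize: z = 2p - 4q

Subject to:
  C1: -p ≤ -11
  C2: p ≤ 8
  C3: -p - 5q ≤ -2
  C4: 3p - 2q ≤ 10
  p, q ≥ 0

Infeasible (no feasible solution exists)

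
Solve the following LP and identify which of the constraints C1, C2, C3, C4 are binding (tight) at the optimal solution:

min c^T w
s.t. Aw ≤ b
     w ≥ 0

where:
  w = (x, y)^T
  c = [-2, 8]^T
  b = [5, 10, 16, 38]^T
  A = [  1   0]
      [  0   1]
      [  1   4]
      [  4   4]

At x = 5, y = 0, compute slack b - a·x for each constraint:
  C1: 5 − 5 = 0  (binding)
  C2: 10 − 0 = 10  (slack)
  C3: 16 − 5 = 11  (slack)
  C4: 38 − 20 = 18  (slack)

Optimal: x = 5, y = 0
Binding: C1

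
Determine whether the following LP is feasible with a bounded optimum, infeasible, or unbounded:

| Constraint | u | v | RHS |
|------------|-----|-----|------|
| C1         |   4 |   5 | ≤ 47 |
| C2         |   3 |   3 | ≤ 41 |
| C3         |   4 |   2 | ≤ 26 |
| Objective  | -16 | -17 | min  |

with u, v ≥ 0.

Feasible with a bounded optimal solution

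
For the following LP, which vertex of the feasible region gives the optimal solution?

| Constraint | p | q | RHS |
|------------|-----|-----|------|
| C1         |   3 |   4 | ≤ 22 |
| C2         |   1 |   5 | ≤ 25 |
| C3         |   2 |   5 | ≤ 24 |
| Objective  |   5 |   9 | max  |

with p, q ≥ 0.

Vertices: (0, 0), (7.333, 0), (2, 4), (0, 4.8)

Evaluate the objective at each vertex of the feasible region:
  z(0, 0) = 0
  z(7.333, 0) = 36.67
  z(2, 4) = 46  ←
  z(0, 4.8) = 43.2
The maximum is at p = 2, q = 4.

(2, 4)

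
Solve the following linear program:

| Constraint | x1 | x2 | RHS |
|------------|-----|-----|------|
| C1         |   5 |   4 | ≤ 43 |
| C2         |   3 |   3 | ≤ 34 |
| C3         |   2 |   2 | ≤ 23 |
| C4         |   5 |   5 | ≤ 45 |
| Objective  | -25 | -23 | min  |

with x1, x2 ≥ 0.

Evaluate the objective at each vertex of the feasible region:
  z(0, 0) = 0
  z(8.6, 0) = -215
  z(7, 2) = -221  ←
  z(0, 9) = -207
The minimum is at x1 = 7, x2 = 2.

x1 = 7, x2 = 2, z = -221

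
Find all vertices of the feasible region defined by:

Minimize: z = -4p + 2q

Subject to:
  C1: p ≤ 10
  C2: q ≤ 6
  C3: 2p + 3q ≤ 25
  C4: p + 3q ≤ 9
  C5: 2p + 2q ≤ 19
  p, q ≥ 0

(0, 0), (9, 0), (0, 3)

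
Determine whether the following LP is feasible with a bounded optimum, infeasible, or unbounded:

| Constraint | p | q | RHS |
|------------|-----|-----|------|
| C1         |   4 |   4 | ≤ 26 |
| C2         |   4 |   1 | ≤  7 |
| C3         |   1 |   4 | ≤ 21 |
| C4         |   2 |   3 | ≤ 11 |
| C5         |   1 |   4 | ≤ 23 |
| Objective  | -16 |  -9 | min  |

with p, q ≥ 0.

Feasible with a bounded optimal solution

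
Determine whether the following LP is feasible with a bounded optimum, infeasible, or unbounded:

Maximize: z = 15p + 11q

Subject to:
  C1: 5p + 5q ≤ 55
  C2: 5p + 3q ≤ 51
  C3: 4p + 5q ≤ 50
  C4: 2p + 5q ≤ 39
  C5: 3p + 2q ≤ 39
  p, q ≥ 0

Feasible with a bounded optimal solution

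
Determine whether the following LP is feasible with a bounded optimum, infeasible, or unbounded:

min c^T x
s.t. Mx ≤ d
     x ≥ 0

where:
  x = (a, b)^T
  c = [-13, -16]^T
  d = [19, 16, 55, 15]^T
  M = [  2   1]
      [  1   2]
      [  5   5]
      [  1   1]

Feasible with a bounded optimal solution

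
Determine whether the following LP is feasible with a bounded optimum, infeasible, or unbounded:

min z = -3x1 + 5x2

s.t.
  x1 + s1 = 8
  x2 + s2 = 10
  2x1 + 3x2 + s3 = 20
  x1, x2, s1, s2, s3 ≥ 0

Feasible with a bounded optimal solution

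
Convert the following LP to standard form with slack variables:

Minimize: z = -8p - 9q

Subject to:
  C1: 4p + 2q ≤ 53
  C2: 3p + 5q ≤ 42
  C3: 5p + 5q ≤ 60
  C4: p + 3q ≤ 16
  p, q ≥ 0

min z = -8p - 9q

s.t.
  4p + 2q + s1 = 53
  3p + 5q + s2 = 42
  5p + 5q + s3 = 60
  p + 3q + s4 = 16
  p, q, s1, s2, s3, s4 ≥ 0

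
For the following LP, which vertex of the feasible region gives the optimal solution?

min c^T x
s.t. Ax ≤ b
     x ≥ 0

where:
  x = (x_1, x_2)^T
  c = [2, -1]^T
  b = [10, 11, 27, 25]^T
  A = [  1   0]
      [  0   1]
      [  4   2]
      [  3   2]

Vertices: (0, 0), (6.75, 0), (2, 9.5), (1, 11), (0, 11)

Evaluate the objective at each vertex of the feasible region:
  z(0, 0) = 0
  z(6.75, 0) = 13.5
  z(2, 9.5) = -5.5
  z(1, 11) = -9
  z(0, 11) = -11  ←
The minimum is at x_1 = 0, x_2 = 11.

(0, 11)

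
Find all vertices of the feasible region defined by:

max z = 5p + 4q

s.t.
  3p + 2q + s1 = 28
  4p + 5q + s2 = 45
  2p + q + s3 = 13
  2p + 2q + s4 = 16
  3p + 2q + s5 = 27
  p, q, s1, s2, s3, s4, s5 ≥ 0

(0, 0), (6.5, 0), (5, 3), (0, 8)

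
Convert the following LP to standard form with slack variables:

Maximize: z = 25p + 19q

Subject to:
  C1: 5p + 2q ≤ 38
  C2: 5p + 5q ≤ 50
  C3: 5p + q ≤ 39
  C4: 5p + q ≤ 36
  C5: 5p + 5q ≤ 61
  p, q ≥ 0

max z = 25p + 19q

s.t.
  5p + 2q + s1 = 38
  5p + 5q + s2 = 50
  5p + q + s3 = 39
  5p + q + s4 = 36
  5p + 5q + s5 = 61
  p, q, s1, s2, s3, s4, s5 ≥ 0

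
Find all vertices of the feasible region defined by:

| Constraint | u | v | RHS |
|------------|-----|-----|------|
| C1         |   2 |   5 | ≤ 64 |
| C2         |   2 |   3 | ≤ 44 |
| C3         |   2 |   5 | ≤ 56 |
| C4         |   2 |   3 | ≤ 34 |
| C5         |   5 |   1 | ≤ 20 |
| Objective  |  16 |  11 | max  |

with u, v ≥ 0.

(0, 0), (4, 0), (2, 10), (0.5, 11), (0, 11.2)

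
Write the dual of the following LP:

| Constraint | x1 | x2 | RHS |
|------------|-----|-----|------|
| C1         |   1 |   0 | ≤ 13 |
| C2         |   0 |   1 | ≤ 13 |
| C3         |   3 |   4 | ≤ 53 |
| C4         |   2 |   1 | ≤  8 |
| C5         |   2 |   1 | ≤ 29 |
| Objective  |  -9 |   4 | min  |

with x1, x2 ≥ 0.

Primal min cᵀx s.t. Ax ≤ b, x ≥ 0  →  Dual max −bᵀy s.t. Aᵀy ≥ −c, y ≥ 0.

Maximize: z = -13y1 - 13y2 - 53y3 - 8y4 - 29y5

Subject to:
  y1 + 3y3 + 2y4 + 2y5 ≥ 9
  y2 + 4y3 + y4 + y5 ≥ -4
  y1, y2, y3, y4, y5 ≥ 0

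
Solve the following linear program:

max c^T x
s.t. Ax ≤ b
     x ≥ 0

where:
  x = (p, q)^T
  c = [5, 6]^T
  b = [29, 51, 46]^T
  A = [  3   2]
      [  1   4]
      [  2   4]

Evaluate the objective at each vertex of the feasible region:
  z(0, 0) = 0
  z(9.667, 0) = 48.33
  z(3, 10) = 75  ←
  z(0, 11.5) = 69
The maximum is at p = 3, q = 10.

p = 3, q = 10, z = 75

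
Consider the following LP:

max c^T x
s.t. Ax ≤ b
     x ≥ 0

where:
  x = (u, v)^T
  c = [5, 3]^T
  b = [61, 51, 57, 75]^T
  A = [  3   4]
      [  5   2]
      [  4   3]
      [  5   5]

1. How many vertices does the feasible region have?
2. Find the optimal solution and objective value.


1. 4
2. u = 7, v = 8, z = 59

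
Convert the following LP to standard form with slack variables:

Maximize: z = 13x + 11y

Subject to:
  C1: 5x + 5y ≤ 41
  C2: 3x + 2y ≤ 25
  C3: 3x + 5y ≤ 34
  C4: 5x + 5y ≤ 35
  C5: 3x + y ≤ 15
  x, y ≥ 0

max z = 13x + 11y

s.t.
  5x + 5y + s1 = 41
  3x + 2y + s2 = 25
  3x + 5y + s3 = 34
  5x + 5y + s4 = 35
  3x + y + s5 = 15
  x, y, s1, s2, s3, s4, s5 ≥ 0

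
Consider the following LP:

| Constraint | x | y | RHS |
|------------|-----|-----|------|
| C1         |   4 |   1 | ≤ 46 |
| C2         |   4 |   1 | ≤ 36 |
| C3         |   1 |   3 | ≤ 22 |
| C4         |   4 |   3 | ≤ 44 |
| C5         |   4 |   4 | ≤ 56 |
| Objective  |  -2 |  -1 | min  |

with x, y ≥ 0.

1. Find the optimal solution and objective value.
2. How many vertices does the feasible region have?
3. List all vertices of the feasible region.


1. x = 8, y = 4, z = -20
2. 5
3. (0, 0), (9, 0), (8, 4), (7.333, 4.889), (0, 7.333)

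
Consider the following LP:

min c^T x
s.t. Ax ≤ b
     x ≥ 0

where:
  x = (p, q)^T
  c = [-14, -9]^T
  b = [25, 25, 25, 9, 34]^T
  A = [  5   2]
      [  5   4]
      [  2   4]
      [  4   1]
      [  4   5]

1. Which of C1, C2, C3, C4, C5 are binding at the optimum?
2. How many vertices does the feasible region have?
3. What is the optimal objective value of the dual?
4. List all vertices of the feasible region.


1. C2, C4
2. 4
3. -59
4. (0, 0), (2.25, 0), (1, 5), (0, 6.25)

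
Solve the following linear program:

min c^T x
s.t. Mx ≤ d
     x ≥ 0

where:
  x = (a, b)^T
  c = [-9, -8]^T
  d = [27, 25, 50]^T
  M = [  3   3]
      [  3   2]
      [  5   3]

Evaluate the objective at each vertex of the feasible region:
  z(0, 0) = 0
  z(8.333, 0) = -75
  z(7, 2) = -79  ←
  z(0, 9) = -72
The minimum is at a = 7, b = 2.

a = 7, b = 2, z = -79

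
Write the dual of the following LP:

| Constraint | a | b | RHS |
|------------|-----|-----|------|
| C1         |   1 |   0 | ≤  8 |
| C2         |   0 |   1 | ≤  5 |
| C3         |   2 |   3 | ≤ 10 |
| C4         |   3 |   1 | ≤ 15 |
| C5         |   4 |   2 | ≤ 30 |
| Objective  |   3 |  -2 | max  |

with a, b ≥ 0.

Primal max cᵀx s.t. Ax ≤ b, x ≥ 0  →  Dual min bᵀy s.t. Aᵀy ≥ c, y ≥ 0.

Minimize: z = 8y1 + 5y2 + 10y3 + 15y4 + 30y5

Subject to:
  y1 + 2y3 + 3y4 + 4y5 ≥ 3
  y2 + 3y3 + y4 + 2y5 ≥ -2
  y1, y2, y3, y4, y5 ≥ 0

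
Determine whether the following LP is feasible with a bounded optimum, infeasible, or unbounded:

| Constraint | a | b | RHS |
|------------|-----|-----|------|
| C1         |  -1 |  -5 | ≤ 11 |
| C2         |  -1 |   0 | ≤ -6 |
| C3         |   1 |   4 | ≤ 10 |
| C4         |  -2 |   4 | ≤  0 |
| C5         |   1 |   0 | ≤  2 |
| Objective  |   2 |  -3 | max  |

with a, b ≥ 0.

Infeasible (no feasible solution exists)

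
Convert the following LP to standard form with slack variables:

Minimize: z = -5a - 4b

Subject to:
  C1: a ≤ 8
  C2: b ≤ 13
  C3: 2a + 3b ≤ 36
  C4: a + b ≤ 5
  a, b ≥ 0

min z = -5a - 4b

s.t.
  a + s1 = 8
  b + s2 = 13
  2a + 3b + s3 = 36
  a + b + s4 = 5
  a, b, s1, s2, s3, s4 ≥ 0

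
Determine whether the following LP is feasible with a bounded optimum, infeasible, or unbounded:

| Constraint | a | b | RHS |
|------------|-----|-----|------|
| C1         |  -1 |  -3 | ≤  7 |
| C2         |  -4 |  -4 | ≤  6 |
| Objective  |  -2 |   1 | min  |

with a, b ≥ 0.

Unbounded (objective can decrease without bound)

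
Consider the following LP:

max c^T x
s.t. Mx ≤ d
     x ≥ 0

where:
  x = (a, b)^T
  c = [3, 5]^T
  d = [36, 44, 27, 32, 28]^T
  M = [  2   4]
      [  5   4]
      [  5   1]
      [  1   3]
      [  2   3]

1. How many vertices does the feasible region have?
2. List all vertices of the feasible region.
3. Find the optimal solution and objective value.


1. 6
2. (0, 0), (5.4, 0), (4.267, 5.667), (2.857, 7.429), (2, 8), (0, 9)
3. a = 2, b = 8, z = 46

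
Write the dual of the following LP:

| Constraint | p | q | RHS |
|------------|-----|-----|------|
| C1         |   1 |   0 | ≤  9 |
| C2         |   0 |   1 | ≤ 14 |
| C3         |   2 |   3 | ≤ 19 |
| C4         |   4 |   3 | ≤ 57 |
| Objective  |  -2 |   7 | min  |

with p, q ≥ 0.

Primal min cᵀx s.t. Ax ≤ b, x ≥ 0  →  Dual max −bᵀy s.t. Aᵀy ≥ −c, y ≥ 0.

Maximize: z = -9y1 - 14y2 - 19y3 - 57y4

Subject to:
  y1 + 2y3 + 4y4 ≥ 2
  y2 + 3y3 + 3y4 ≥ -7
  y1, y2, y3, y4 ≥ 0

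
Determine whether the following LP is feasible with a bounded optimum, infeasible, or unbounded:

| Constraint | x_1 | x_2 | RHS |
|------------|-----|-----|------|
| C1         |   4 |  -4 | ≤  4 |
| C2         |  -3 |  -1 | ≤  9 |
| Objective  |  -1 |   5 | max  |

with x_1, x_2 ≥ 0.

Unbounded (objective can increase without bound)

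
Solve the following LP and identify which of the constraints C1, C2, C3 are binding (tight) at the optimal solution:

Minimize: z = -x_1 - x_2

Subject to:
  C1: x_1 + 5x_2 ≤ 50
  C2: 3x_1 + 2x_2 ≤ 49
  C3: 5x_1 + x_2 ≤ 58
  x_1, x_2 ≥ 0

At x_1 = 10, x_2 = 8, compute slack b - a·x for each constraint:
  C1: 50 − 50 = 0  (binding)
  C2: 49 − 46 = 3  (slack)
  C3: 58 − 58 = 0  (binding)

Optimal: x_1 = 10, x_2 = 8
Binding: C1, C3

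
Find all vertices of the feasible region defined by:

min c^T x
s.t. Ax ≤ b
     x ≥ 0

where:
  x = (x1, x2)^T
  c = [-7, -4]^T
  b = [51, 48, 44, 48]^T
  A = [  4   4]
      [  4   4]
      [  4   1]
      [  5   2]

(0, 0), (9.6, 0), (8, 4), (0, 12)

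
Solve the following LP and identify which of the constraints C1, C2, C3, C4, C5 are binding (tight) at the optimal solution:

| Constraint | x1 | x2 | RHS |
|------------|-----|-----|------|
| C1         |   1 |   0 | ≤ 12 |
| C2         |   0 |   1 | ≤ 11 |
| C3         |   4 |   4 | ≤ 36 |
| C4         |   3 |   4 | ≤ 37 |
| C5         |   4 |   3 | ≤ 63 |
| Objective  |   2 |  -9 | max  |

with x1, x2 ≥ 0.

At x1 = 9, x2 = 0, compute slack b - a·x for each constraint:
  C1: 12 − 9 = 3  (slack)
  C2: 11 − 0 = 11  (slack)
  C3: 36 − 36 = 0  (binding)
  C4: 37 − 27 = 10  (slack)
  C5: 63 − 36 = 27  (slack)

Optimal: x1 = 9, x2 = 0
Binding: C3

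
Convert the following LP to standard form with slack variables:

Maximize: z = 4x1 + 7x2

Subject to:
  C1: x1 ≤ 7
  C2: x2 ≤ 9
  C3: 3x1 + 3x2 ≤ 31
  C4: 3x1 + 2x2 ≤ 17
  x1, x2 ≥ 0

max z = 4x1 + 7x2

s.t.
  x1 + s1 = 7
  x2 + s2 = 9
  3x1 + 3x2 + s3 = 31
  3x1 + 2x2 + s4 = 17
  x1, x2, s1, s2, s3, s4 ≥ 0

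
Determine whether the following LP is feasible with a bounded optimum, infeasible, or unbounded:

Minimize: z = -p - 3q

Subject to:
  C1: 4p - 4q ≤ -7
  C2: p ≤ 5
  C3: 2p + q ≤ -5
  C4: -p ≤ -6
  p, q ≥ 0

Infeasible (no feasible solution exists)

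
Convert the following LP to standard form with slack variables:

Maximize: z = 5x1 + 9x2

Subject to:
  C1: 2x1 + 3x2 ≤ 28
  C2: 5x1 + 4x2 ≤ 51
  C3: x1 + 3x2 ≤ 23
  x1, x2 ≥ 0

max z = 5x1 + 9x2

s.t.
  2x1 + 3x2 + s1 = 28
  5x1 + 4x2 + s2 = 51
  x1 + 3x2 + s3 = 23
  x1, x2, s1, s2, s3 ≥ 0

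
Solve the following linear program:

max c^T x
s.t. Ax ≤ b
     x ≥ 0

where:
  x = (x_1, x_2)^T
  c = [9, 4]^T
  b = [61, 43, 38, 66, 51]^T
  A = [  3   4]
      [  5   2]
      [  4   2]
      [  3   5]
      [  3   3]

Evaluate the objective at each vertex of the feasible region:
  z(0, 0) = 0
  z(8.6, 0) = 77.4
  z(5, 9) = 81  ←
  z(4.143, 10.71) = 80.14
  z(0, 13.2) = 52.8
The maximum is at x_1 = 5, x_2 = 9.

x_1 = 5, x_2 = 9, z = 81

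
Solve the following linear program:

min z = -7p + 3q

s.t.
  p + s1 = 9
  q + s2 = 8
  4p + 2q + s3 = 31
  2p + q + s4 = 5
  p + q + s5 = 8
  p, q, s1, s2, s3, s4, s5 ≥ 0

Evaluate the objective at each vertex of the feasible region:
  z(0, 0) = 0
  z(2.5, 0) = -17.5  ←
  z(0, 5) = 15
The minimum is at p = 2.5, q = 0.

p = 2.5, q = 0, z = -17.5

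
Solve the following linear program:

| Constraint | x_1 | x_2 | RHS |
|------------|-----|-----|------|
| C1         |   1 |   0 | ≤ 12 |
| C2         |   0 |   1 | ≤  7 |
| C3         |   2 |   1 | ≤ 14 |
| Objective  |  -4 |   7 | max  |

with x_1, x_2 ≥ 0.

Evaluate the objective at each vertex of the feasible region:
  z(0, 0) = 0
  z(7, 0) = -28
  z(3.5, 7) = 35
  z(0, 7) = 49  ←
The maximum is at x_1 = 0, x_2 = 7.

x_1 = 0, x_2 = 7, z = 49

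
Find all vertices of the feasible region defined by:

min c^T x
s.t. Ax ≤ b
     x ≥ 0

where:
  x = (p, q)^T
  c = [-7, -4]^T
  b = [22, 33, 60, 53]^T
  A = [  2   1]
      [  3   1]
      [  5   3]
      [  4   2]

(0, 0), (11, 0), (6, 10), (0, 20)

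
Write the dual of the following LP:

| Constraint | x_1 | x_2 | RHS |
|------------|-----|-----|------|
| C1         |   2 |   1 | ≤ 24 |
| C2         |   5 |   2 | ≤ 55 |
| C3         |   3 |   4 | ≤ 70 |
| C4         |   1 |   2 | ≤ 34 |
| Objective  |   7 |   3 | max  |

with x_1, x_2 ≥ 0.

Primal max cᵀx s.t. Ax ≤ b, x ≥ 0  →  Dual min bᵀy s.t. Aᵀy ≥ c, y ≥ 0.

Minimize: z = 24y1 + 55y2 + 70y3 + 34y4

Subject to:
  2y1 + 5y2 + 3y3 + y4 ≥ 7
  y1 + 2y2 + 4y3 + 2y4 ≥ 3
  y1, y2, y3, y4 ≥ 0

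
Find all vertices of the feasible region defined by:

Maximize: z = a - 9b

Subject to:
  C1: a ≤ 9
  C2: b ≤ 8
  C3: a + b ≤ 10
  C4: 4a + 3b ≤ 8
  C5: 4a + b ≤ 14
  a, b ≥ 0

(0, 0), (2, 0), (0, 2.667)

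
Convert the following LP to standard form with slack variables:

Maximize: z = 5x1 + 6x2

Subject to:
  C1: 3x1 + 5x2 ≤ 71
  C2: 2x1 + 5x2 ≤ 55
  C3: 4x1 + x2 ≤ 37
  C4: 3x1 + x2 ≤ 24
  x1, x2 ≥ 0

max z = 5x1 + 6x2

s.t.
  3x1 + 5x2 + s1 = 71
  2x1 + 5x2 + s2 = 55
  4x1 + x2 + s3 = 37
  3x1 + x2 + s4 = 24
  x1, x2, s1, s2, s3, s4 ≥ 0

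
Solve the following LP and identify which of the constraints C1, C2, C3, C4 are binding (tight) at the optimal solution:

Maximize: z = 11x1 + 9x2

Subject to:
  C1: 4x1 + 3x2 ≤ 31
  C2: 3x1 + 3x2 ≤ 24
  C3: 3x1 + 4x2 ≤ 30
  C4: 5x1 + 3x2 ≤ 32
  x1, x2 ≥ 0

At x1 = 4, x2 = 4, compute slack b - a·x for each constraint:
  C1: 31 − 28 = 3  (slack)
  C2: 24 − 24 = 0  (binding)
  C3: 30 − 28 = 2  (slack)
  C4: 32 − 32 = 0  (binding)

Optimal: x1 = 4, x2 = 4
Binding: C2, C4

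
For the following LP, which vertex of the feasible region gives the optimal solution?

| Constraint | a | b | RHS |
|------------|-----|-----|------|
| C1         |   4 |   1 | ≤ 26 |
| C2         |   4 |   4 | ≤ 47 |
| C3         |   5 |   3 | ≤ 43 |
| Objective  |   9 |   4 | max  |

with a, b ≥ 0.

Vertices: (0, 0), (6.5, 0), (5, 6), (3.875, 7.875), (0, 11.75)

Evaluate the objective at each vertex of the feasible region:
  z(0, 0) = 0
  z(6.5, 0) = 58.5
  z(5, 6) = 69  ←
  z(3.875, 7.875) = 66.38
  z(0, 11.75) = 47
The maximum is at a = 5, b = 6.

(5, 6)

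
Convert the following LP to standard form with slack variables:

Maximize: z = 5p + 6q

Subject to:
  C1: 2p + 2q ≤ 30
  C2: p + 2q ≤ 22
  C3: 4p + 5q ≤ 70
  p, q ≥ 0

max z = 5p + 6q

s.t.
  2p + 2q + s1 = 30
  p + 2q + s2 = 22
  4p + 5q + s3 = 70
  p, q, s1, s2, s3 ≥ 0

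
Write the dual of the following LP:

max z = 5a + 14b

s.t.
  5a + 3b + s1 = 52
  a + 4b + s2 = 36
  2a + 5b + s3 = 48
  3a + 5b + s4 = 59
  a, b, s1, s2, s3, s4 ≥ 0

Primal max cᵀx s.t. Ax ≤ b, x ≥ 0  →  Dual min bᵀy s.t. Aᵀy ≥ c, y ≥ 0.

Minimize: z = 52y1 + 36y2 + 48y3 + 59y4

Subject to:
  5y1 + y2 + 2y3 + 3y4 ≥ 5
  3y1 + 4y2 + 5y3 + 5y4 ≥ 14
  y1, y2, y3, y4 ≥ 0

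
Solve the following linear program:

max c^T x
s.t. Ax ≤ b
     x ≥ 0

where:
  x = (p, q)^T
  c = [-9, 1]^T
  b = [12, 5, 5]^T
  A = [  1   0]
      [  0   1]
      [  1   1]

Evaluate the objective at each vertex of the feasible region:
  z(0, 0) = 0
  z(5, 0) = -45
  z(0, 5) = 5  ←
The maximum is at p = 0, q = 5.

p = 0, q = 5, z = 5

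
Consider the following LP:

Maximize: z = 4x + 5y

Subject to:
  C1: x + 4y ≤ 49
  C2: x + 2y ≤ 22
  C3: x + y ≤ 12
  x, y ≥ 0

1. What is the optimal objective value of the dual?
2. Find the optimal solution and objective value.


1. 58
2. x = 2, y = 10, z = 58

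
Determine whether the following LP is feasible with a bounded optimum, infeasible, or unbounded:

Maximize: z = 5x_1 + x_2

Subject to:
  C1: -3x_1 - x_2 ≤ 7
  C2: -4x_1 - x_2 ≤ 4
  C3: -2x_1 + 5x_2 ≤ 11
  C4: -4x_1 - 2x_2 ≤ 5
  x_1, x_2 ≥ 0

Unbounded (objective can increase without bound)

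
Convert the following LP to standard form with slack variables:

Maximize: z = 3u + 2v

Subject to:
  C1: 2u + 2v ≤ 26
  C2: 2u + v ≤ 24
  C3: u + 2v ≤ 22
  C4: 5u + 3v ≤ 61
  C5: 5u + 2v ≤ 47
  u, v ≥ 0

max z = 3u + 2v

s.t.
  2u + 2v + s1 = 26
  2u + v + s2 = 24
  u + 2v + s3 = 22
  5u + 3v + s4 = 61
  5u + 2v + s5 = 47
  u, v, s1, s2, s3, s4, s5 ≥ 0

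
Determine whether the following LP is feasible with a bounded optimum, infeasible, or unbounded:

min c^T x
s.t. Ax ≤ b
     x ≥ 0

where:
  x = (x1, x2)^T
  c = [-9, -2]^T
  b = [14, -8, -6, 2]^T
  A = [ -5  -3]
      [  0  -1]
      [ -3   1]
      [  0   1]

Infeasible (no feasible solution exists)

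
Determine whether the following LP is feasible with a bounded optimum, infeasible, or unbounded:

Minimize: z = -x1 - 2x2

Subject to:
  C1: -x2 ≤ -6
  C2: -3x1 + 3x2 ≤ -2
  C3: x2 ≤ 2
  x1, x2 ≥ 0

Infeasible (no feasible solution exists)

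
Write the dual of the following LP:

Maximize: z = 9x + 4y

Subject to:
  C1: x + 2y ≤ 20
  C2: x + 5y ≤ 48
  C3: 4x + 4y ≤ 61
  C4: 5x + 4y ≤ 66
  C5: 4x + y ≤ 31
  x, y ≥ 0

Primal max cᵀx s.t. Ax ≤ b, x ≥ 0  →  Dual min bᵀy s.t. Aᵀy ≥ c, y ≥ 0.

Minimize: z = 20y1 + 48y2 + 61y3 + 66y4 + 31y5

Subject to:
  y1 + y2 + 4y3 + 5y4 + 4y5 ≥ 9
  2y1 + 5y2 + 4y3 + 4y4 + y5 ≥ 4
  y1, y2, y3, y4, y5 ≥ 0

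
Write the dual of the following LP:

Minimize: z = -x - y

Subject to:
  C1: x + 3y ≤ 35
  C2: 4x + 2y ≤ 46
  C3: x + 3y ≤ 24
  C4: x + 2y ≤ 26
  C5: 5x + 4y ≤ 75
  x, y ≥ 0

Primal min cᵀx s.t. Ax ≤ b, x ≥ 0  →  Dual max −bᵀy s.t. Aᵀy ≥ −c, y ≥ 0.

Maximize: z = -35y1 - 46y2 - 24y3 - 26y4 - 75y5

Subject to:
  y1 + 4y2 + y3 + y4 + 5y5 ≥ 1
  3y1 + 2y2 + 3y3 + 2y4 + 4y5 ≥ 1
  y1, y2, y3, y4, y5 ≥ 0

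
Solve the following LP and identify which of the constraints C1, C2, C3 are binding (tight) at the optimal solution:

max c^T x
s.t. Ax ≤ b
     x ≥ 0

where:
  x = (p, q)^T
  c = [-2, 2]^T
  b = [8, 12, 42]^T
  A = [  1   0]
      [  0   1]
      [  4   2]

At p = 0, q = 12, compute slack b - a·x for each constraint:
  C1: 8 − 0 = 8  (slack)
  C2: 12 − 12 = 0  (binding)
  C3: 42 − 24 = 18  (slack)

Optimal: p = 0, q = 12
Binding: C2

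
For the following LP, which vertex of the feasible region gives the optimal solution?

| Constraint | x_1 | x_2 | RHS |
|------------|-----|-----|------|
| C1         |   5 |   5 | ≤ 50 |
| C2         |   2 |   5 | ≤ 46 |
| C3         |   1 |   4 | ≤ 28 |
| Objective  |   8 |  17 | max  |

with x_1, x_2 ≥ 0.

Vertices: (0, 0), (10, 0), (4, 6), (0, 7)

Evaluate the objective at each vertex of the feasible region:
  z(0, 0) = 0
  z(10, 0) = 80
  z(4, 6) = 134  ←
  z(0, 7) = 119
The maximum is at x_1 = 4, x_2 = 6.

(4, 6)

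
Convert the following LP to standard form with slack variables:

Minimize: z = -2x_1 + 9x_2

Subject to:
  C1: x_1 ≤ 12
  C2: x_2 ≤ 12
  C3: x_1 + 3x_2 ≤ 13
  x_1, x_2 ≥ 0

min z = -2x_1 + 9x_2

s.t.
  x_1 + s1 = 12
  x_2 + s2 = 12
  x_1 + 3x_2 + s3 = 13
  x_1, x_2, s1, s2, s3 ≥ 0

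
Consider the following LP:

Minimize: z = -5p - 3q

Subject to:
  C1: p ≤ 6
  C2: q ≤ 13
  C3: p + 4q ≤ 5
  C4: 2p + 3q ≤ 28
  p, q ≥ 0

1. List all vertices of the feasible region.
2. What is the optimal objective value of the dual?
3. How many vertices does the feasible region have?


1. (0, 0), (5, 0), (0, 1.25)
2. -25
3. 3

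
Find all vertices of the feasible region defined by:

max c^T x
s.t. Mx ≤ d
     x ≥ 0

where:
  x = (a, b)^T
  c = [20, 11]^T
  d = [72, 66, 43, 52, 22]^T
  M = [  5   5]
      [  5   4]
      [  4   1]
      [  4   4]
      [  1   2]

(0, 0), (10.75, 0), (10, 3), (4, 9), (0, 11)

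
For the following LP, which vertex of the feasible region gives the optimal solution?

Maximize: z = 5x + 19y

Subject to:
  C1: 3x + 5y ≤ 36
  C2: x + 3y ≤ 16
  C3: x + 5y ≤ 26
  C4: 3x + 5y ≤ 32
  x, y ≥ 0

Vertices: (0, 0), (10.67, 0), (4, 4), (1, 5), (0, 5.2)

Evaluate the objective at each vertex of the feasible region:
  z(0, 0) = 0
  z(10.67, 0) = 53.33
  z(4, 4) = 96
  z(1, 5) = 100  ←
  z(0, 5.2) = 98.8
The maximum is at x = 1, y = 5.

(1, 5)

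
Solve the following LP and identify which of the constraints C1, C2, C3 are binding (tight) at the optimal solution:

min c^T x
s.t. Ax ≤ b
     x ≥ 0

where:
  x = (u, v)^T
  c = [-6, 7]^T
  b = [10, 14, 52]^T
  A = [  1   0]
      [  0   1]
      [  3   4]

At u = 10, v = 0, compute slack b - a·x for each constraint:
  C1: 10 − 10 = 0  (binding)
  C2: 14 − 0 = 14  (slack)
  C3: 52 − 30 = 22  (slack)

Optimal: u = 10, v = 0
Binding: C1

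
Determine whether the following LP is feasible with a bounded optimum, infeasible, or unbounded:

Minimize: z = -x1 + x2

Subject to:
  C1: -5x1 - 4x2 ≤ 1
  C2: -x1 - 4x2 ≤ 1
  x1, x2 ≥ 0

Unbounded (objective can decrease without bound)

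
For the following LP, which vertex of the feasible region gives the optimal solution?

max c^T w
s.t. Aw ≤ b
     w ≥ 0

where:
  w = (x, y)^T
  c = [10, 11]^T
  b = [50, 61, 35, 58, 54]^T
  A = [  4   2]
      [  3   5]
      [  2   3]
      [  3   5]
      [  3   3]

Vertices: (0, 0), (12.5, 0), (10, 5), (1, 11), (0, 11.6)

Evaluate the objective at each vertex of the feasible region:
  z(0, 0) = 0
  z(12.5, 0) = 125
  z(10, 5) = 155  ←
  z(1, 11) = 131
  z(0, 11.6) = 127.6
The maximum is at x = 10, y = 5.

(10, 5)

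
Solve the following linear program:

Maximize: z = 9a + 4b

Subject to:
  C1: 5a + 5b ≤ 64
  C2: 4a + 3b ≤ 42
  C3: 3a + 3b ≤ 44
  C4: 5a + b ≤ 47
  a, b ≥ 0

Evaluate the objective at each vertex of the feasible region:
  z(0, 0) = 0
  z(9.4, 0) = 84.6
  z(9, 2) = 89  ←
  z(3.6, 9.2) = 69.2
  z(0, 12.8) = 51.2
The maximum is at a = 9, b = 2.

a = 9, b = 2, z = 89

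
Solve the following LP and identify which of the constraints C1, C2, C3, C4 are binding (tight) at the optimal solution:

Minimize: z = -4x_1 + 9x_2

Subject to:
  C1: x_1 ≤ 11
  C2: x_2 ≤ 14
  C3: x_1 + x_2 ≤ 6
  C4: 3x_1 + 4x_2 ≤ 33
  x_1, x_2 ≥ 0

At x_1 = 6, x_2 = 0, compute slack b - a·x for each constraint:
  C1: 11 − 6 = 5  (slack)
  C2: 14 − 0 = 14  (slack)
  C3: 6 − 6 = 0  (binding)
  C4: 33 − 18 = 15  (slack)

Optimal: x_1 = 6, x_2 = 0
Binding: C3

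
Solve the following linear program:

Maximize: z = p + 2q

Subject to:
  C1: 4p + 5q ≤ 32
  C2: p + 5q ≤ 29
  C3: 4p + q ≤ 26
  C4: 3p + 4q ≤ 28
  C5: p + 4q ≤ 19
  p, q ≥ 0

Evaluate the objective at each vertex of the feasible region:
  z(0, 0) = 0
  z(6.5, 0) = 6.5
  z(6.125, 1.5) = 9.125
  z(3, 4) = 11  ←
  z(0, 4.75) = 9.5
The maximum is at p = 3, q = 4.

p = 3, q = 4, z = 11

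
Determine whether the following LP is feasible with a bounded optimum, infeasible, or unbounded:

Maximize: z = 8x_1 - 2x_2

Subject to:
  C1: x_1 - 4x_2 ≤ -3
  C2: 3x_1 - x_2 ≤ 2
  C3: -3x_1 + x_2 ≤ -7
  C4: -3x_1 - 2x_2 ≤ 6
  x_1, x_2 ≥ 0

Infeasible (no feasible solution exists)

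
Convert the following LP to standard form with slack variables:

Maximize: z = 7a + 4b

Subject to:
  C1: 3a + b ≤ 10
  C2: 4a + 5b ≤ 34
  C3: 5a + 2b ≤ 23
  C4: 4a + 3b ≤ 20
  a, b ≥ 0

max z = 7a + 4b

s.t.
  3a + b + s1 = 10
  4a + 5b + s2 = 34
  5a + 2b + s3 = 23
  4a + 3b + s4 = 20
  a, b, s1, s2, s3, s4 ≥ 0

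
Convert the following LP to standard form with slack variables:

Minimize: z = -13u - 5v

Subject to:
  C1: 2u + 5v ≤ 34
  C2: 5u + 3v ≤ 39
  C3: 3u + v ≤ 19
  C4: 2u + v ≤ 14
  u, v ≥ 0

min z = -13u - 5v

s.t.
  2u + 5v + s1 = 34
  5u + 3v + s2 = 39
  3u + v + s3 = 19
  2u + v + s4 = 14
  u, v, s1, s2, s3, s4 ≥ 0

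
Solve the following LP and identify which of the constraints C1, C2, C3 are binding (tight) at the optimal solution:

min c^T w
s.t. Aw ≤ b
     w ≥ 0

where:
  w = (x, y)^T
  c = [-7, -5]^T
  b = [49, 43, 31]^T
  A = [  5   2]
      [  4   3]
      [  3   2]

At x = 7, y = 5, compute slack b - a·x for each constraint:
  C1: 49 − 45 = 4  (slack)
  C2: 43 − 43 = 0  (binding)
  C3: 31 − 31 = 0  (binding)

Optimal: x = 7, y = 5
Binding: C2, C3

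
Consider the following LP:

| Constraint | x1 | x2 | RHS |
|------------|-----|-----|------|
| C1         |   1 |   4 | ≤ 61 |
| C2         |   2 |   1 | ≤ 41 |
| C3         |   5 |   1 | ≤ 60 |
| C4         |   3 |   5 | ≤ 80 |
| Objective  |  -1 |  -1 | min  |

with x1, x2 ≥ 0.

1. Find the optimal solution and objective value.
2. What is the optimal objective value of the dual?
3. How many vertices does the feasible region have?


1. x1 = 10, x2 = 10, z = -20
2. -20
3. 5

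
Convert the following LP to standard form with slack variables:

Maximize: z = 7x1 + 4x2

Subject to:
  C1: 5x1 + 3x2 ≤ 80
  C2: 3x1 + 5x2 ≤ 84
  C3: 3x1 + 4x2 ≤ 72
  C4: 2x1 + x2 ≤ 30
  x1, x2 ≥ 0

max z = 7x1 + 4x2

s.t.
  5x1 + 3x2 + s1 = 80
  3x1 + 5x2 + s2 = 84
  3x1 + 4x2 + s3 = 72
  2x1 + x2 + s4 = 30
  x1, x2, s1, s2, s3, s4 ≥ 0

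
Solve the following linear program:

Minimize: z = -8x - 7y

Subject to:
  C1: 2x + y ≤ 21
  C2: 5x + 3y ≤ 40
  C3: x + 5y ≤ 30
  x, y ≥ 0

Evaluate the objective at each vertex of the feasible region:
  z(0, 0) = 0
  z(8, 0) = -64
  z(5, 5) = -75  ←
  z(0, 6) = -42
The minimum is at x = 5, y = 5.

x = 5, y = 5, z = -75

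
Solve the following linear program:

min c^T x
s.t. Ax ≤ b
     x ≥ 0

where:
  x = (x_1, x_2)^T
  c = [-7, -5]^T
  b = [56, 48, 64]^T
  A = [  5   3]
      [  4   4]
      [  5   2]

Evaluate the objective at each vertex of the feasible region:
  z(0, 0) = 0
  z(11.2, 0) = -78.4
  z(10, 2) = -80  ←
  z(0, 12) = -60
The minimum is at x_1 = 10, x_2 = 2.

x_1 = 10, x_2 = 2, z = -80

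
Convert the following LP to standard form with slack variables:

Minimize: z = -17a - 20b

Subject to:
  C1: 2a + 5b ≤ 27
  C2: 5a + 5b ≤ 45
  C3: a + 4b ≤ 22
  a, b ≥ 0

min z = -17a - 20b

s.t.
  2a + 5b + s1 = 27
  5a + 5b + s2 = 45
  a + 4b + s3 = 22
  a, b, s1, s2, s3 ≥ 0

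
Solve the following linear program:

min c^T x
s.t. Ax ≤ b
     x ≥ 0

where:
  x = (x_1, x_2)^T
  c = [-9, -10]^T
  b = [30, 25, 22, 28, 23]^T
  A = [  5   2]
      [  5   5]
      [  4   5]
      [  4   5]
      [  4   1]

Evaluate the objective at each vertex of the feasible region:
  z(0, 0) = 0
  z(5, 0) = -45
  z(3, 2) = -47  ←
  z(0, 4.4) = -44
The minimum is at x_1 = 3, x_2 = 2.

x_1 = 3, x_2 = 2, z = -47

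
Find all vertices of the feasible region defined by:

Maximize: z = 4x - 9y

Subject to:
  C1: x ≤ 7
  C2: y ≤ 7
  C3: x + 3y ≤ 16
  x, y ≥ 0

(0, 0), (7, 0), (7, 3), (0, 5.333)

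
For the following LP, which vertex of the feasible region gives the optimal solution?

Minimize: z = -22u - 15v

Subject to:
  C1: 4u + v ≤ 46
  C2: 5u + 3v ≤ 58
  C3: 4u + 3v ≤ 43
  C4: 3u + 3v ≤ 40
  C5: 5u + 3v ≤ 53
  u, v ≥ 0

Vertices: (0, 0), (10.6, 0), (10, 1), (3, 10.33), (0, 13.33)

Evaluate the objective at each vertex of the feasible region:
  z(0, 0) = 0
  z(10.6, 0) = -233.2
  z(10, 1) = -235  ←
  z(3, 10.33) = -221
  z(0, 13.33) = -200
The minimum is at u = 10, v = 1.

(10, 1)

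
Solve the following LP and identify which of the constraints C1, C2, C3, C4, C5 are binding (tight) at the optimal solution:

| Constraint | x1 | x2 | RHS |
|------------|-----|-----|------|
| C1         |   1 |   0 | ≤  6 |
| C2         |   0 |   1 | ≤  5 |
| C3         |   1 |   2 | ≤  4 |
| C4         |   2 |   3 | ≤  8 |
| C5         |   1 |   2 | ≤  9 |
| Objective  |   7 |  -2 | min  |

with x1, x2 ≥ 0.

At x1 = 0, x2 = 2, compute slack b - a·x for each constraint:
  C1: 6 − 0 = 6  (slack)
  C2: 5 − 2 = 3  (slack)
  C3: 4 − 4 = 0  (binding)
  C4: 8 − 6 = 2  (slack)
  C5: 9 − 4 = 5  (slack)

Optimal: x1 = 0, x2 = 2
Binding: C3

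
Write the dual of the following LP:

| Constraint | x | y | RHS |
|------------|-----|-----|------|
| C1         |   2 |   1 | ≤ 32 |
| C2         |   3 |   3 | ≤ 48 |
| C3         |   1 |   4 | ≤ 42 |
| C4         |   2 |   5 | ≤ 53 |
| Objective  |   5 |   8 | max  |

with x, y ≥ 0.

Primal max cᵀx s.t. Ax ≤ b, x ≥ 0  →  Dual min bᵀy s.t. Aᵀy ≥ c, y ≥ 0.

Minimize: z = 32y1 + 48y2 + 42y3 + 53y4

Subject to:
  2y1 + 3y2 + y3 + 2y4 ≥ 5
  y1 + 3y2 + 4y3 + 5y4 ≥ 8
  y1, y2, y3, y4 ≥ 0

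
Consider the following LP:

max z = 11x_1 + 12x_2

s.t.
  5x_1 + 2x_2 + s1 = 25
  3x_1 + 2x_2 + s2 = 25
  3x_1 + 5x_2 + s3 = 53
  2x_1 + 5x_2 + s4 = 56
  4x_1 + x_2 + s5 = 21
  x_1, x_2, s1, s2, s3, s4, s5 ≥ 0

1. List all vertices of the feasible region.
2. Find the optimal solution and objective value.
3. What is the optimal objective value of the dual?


1. (0, 0), (5, 0), (1, 10), (0, 10.6)
2. x_1 = 1, x_2 = 10, z = 131
3. 131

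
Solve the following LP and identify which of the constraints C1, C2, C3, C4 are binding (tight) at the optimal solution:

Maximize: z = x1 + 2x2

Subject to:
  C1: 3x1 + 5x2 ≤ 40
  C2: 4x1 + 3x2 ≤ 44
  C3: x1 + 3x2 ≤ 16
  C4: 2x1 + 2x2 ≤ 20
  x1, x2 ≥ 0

At x1 = 7, x2 = 3, compute slack b - a·x for each constraint:
  C1: 40 − 36 = 4  (slack)
  C2: 44 − 37 = 7  (slack)
  C3: 16 − 16 = 0  (binding)
  C4: 20 − 20 = 0  (binding)

Optimal: x1 = 7, x2 = 3
Binding: C3, C4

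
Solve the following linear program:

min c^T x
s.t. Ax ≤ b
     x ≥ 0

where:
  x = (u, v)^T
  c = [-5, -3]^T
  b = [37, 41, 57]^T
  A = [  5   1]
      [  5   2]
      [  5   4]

Evaluate the objective at each vertex of the feasible region:
  z(0, 0) = 0
  z(7.4, 0) = -37
  z(6.6, 4) = -45
  z(5, 8) = -49  ←
  z(0, 14.25) = -42.75
The minimum is at u = 5, v = 8.

u = 5, v = 8, z = -49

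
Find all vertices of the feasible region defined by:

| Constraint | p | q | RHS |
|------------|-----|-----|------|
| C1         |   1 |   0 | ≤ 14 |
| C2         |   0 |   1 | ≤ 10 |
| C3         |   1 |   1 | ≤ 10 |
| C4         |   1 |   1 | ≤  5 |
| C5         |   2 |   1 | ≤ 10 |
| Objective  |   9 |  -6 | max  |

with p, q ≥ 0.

(0, 0), (5, 0), (0, 5)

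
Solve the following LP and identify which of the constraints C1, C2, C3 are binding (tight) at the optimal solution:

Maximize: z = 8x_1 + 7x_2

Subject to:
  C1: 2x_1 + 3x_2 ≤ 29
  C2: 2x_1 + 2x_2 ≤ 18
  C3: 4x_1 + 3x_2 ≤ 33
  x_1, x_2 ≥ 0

At x_1 = 6, x_2 = 3, compute slack b - a·x for each constraint:
  C1: 29 − 21 = 8  (slack)
  C2: 18 − 18 = 0  (binding)
  C3: 33 − 33 = 0  (binding)

Optimal: x_1 = 6, x_2 = 3
Binding: C2, C3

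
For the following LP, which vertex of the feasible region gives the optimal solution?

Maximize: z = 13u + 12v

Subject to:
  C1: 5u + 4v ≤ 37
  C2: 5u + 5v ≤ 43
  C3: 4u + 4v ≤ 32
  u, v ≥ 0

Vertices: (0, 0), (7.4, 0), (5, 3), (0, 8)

Evaluate the objective at each vertex of the feasible region:
  z(0, 0) = 0
  z(7.4, 0) = 96.2
  z(5, 3) = 101  ←
  z(0, 8) = 96
The maximum is at u = 5, v = 3.

(5, 3)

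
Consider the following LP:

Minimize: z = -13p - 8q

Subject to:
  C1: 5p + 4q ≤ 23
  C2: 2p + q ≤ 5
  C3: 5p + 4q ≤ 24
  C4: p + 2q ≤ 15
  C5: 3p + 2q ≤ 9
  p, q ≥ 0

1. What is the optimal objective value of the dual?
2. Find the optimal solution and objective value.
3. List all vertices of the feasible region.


1. -37
2. p = 1, q = 3, z = -37
3. (0, 0), (2.5, 0), (1, 3), (0, 4.5)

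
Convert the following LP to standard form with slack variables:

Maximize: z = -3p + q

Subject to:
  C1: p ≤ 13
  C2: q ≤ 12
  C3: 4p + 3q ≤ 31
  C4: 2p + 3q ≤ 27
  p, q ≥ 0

max z = -3p + q

s.t.
  p + s1 = 13
  q + s2 = 12
  4p + 3q + s3 = 31
  2p + 3q + s4 = 27
  p, q, s1, s2, s3, s4 ≥ 0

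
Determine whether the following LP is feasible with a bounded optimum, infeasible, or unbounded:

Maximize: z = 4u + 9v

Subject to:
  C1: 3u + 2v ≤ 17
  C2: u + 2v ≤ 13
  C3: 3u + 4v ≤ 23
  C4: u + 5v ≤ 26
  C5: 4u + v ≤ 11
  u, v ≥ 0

Feasible with a bounded optimal solution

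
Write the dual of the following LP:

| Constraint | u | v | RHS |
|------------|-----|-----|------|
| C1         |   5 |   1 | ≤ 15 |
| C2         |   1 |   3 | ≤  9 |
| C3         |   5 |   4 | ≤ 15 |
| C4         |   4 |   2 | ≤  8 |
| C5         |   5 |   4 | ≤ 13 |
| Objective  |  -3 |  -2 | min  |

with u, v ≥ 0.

Primal min cᵀx s.t. Ax ≤ b, x ≥ 0  →  Dual max −bᵀy s.t. Aᵀy ≥ −c, y ≥ 0.

Maximize: z = -15y1 - 9y2 - 15y3 - 8y4 - 13y5

Subject to:
  5y1 + y2 + 5y3 + 4y4 + 5y5 ≥ 3
  y1 + 3y2 + 4y3 + 2y4 + 4y5 ≥ 2
  y1, y2, y3, y4, y5 ≥ 0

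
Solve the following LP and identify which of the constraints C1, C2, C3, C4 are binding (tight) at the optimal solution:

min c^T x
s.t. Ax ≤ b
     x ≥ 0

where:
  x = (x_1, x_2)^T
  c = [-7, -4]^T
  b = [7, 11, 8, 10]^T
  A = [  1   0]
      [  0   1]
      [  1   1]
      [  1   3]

At x_1 = 7, x_2 = 1, compute slack b - a·x for each constraint:
  C1: 7 − 7 = 0  (binding)
  C2: 11 − 1 = 10  (slack)
  C3: 8 − 8 = 0  (binding)
  C4: 10 − 10 = 0  (binding)

Optimal: x_1 = 7, x_2 = 1
Binding: C1, C3, C4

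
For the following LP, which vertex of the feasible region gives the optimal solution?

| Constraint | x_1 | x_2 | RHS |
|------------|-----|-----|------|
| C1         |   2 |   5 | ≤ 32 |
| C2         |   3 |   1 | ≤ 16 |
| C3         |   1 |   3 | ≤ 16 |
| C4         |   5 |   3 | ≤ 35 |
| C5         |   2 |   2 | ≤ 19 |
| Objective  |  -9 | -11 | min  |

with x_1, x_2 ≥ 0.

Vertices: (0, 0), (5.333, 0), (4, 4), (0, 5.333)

Evaluate the objective at each vertex of the feasible region:
  z(0, 0) = 0
  z(5.333, 0) = -48
  z(4, 4) = -80  ←
  z(0, 5.333) = -58.67
The minimum is at x_1 = 4, x_2 = 4.

(4, 4)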